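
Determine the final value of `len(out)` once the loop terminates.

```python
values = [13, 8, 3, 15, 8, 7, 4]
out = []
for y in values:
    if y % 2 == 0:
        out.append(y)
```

Let's trace through this code step by step.

Initialize: values = [13, 8, 3, 15, 8, 7, 4]
Initialize: out = []
Entering loop: for y in values:
After iteration 1: y = 13, out = []
After iteration 2: y = 8, out = [8]
After iteration 3: y = 3, out = [8]
After iteration 4: y = 15, out = [8]
After iteration 5: y = 8, out = [8, 8]
After iteration 6: y = 7, out = [8, 8]
After iteration 7: y = 4, out = [8, 8, 4]
Loop ends.
len(out) = 3

Final answer: 3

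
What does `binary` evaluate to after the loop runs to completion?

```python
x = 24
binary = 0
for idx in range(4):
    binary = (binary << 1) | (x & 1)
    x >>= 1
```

Let's trace through this code step by step.

Initialize: x = 24
Initialize: binary = 0
Entering loop: for idx in range(4):
After iteration 1: idx = 0, x = 12, binary = 0
After iteration 2: idx = 1, x = 6, binary = 0
After iteration 3: idx = 2, x = 3, binary = 0
After iteration 4: idx = 3, x = 1, binary = 1
Loop ends.

Final answer: 1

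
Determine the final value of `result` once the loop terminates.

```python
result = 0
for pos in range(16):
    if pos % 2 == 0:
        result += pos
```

Let's trace through this code step by step.

Initialize: result = 0
Entering loop: for pos in range(16):
After iteration 1: pos = 0, result = 0
After iteration 2: pos = 1, result = 0
After iteration 3: pos = 2, result = 2
After iteration 4: pos = 3, result = 2
After iteration 5: pos = 4, result = 6
After iteration 6: pos = 5, result = 6
After iteration 7: pos = 6, result = 12
After iteration 8: pos = 7, result = 12
After iteration 9: pos = 8, result = 20
After iteration 10: pos = 9, result = 20
After iteration 11: pos = 10, result = 30
After iteration 12: pos = 11, result = 30
After iteration 13: pos = 12, result = 42
After iteration 14: pos = 13, result = 42
After iteration 15: pos = 14, result = 56
After iteration 16: pos = 15, result = 56
Loop ends.

Final answer: 56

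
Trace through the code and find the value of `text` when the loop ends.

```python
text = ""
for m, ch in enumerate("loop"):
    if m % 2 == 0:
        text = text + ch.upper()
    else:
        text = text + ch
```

Let's trace through this code step by step.

Initialize: text = ''
Entering loop: for m, ch in enumerate("loop"):
After iteration 1: m = 0, ch = 'l', text = 'L'
After iteration 2: m = 1, ch = 'o', text = 'Lo'
After iteration 3: m = 2, ch = 'o', text = 'LoO'
After iteration 4: m = 3, ch = 'p', text = 'LoOp'
Loop ends.

Final answer: 'LoOp'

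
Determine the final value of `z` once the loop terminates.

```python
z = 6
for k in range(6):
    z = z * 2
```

Let's trace through this code step by step.

Initialize: z = 6
Entering loop: for k in range(6):
After iteration 1: k = 0, z = 12
After iteration 2: k = 1, z = 24
After iteration 3: k = 2, z = 48
After iteration 4: k = 3, z = 96
After iteration 5: k = 4, z = 192
After iteration 6: k = 5, z = 384
Loop ends.

Final answer: 384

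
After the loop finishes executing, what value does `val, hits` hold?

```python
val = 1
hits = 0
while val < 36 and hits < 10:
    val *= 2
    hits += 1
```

Let's trace through this code step by step.

Initialize: val = 1
Initialize: hits = 0
Entering loop: while val < 36 and hits < 10:
After iteration 1: val = 2, hits = 1
After iteration 2: val = 4, hits = 2
After iteration 3: val = 8, hits = 3
After iteration 4: val = 16, hits = 4
After iteration 5: val = 32, hits = 5
After iteration 6: val = 64, hits = 6
Loop ends.

Final answer: 64, 6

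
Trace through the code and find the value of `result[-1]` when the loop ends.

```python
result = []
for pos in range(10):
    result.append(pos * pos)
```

Let's trace through this code step by step.

Initialize: result = []
Entering loop: for pos in range(10):
After iteration 1: pos = 0, result = [0]
After iteration 2: pos = 1, result = [0, 1]
After iteration 3: pos = 2, result = [0, 1, 4]
After iteration 4: pos = 3, result = [0, 1, 4, 9]
After iteration 5: pos = 4, result = [0, 1, 4, 9, 16]
After iteration 6: pos = 5, result = [0, 1, 4, 9, 16, 25]
After iteration 7: pos = 6, result = [0, 1, 4, 9, 16, 25, 36]
After iteration 8: pos = 7, result = [0, 1, 4, 9, 16, 25, 36, 49]
After iteration 9: pos = 8, result = [0, 1, 4, 9, 16, 25, 36, 49, 64]
After iteration 10: pos = 9, result = [0, 1, 4, 9, 16, 25, 36, 49, 64, 81]
Loop ends.
result[-1] = 81

Final answer: 81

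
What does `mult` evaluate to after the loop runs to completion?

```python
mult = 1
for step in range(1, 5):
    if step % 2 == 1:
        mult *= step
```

Let's trace through this code step by step.

Initialize: mult = 1
Entering loop: for step in range(1, 5):
After iteration 1: step = 1, mult = 1
After iteration 2: step = 2, mult = 1
After iteration 3: step = 3, mult = 3
After iteration 4: step = 4, mult = 3
Loop ends.

Final answer: 3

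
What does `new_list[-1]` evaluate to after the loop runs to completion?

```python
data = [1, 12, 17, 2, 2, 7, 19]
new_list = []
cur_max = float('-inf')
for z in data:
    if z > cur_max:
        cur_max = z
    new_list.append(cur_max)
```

Let's trace through this code step by step.

Initialize: data = [1, 12, 17, 2, 2, 7, 19]
Initialize: new_list = []
Initialize: cur_max = -inf
Entering loop: for z in data:
After iteration 1: z = 1, new_list = [1], cur_max = 1
After iteration 2: z = 12, new_list = [1, 12], cur_max = 12
After iteration 3: z = 17, new_list = [1, 12, 17], cur_max = 17
After iteration 4: z = 2, new_list = [1, 12, 17, 17], cur_max = 17
After iteration 5: z = 2, new_list = [1, 12, 17, 17, 17], cur_max = 17
After iteration 6: z = 7, new_list = [1, 12, 17, 17, 17, 17], cur_max = 17
After iteration 7: z = 19, new_list = [1, 12, 17, 17, 17, 17, 19], cur_max = 19
Loop ends.
new_list[-1] = 19

Final answer: 19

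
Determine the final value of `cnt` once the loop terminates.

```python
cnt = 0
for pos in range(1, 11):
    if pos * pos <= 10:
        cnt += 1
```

Let's trace through this code step by step.

Initialize: cnt = 0
Entering loop: for pos in range(1, 11):
After iteration 1: pos = 1, cnt = 1
After iteration 2: pos = 2, cnt = 2
After iteration 3: pos = 3, cnt = 3
After iteration 4: pos = 4, cnt = 3
After iteration 5: pos = 5, cnt = 3
After iteration 6: pos = 6, cnt = 3
After iteration 7: pos = 7, cnt = 3
After iteration 8: pos = 8, cnt = 3
After iteration 9: pos = 9, cnt = 3
After iteration 10: pos = 10, cnt = 3
Loop ends.

Final answer: 3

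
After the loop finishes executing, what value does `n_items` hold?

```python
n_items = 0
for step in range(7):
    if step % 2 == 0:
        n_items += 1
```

Let's trace through this code step by step.

Initialize: n_items = 0
Entering loop: for step in range(7):
After iteration 1: step = 0, n_items = 1
After iteration 2: step = 1, n_items = 1
After iteration 3: step = 2, n_items = 2
After iteration 4: step = 3, n_items = 2
After iteration 5: step = 4, n_items = 3
After iteration 6: step = 5, n_items = 3
After iteration 7: step = 6, n_items = 4
Loop ends.

Final answer: 4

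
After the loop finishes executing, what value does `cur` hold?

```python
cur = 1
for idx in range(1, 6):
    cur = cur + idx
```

Let's trace through this code step by step.

Initialize: cur = 1
Entering loop: for idx in range(1, 6):
After iteration 1: idx = 1, cur = 2
After iteration 2: idx = 2, cur = 4
After iteration 3: idx = 3, cur = 7
After iteration 4: idx = 4, cur = 11
After iteration 5: idx = 5, cur = 16
Loop ends.

Final answer: 16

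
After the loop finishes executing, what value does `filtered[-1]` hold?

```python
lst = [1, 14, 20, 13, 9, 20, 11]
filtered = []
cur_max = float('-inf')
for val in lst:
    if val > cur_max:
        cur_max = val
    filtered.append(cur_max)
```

Let's trace through this code step by step.

Initialize: lst = [1, 14, 20, 13, 9, 20, 11]
Initialize: filtered = []
Initialize: cur_max = -inf
Entering loop: for val in lst:
After iteration 1: val = 1, filtered = [1], cur_max = 1
After iteration 2: val = 14, filtered = [1, 14], cur_max = 14
After iteration 3: val = 20, filtered = [1, 14, 20], cur_max = 20
After iteration 4: val = 13, filtered = [1, 14, 20, 20], cur_max = 20
After iteration 5: val = 9, filtered = [1, 14, 20, 20, 20], cur_max = 20
After iteration 6: val = 20, filtered = [1, 14, 20, 20, 20, 20], cur_max = 20
After iteration 7: val = 11, filtered = [1, 14, 20, 20, 20, 20, 20], cur_max = 20
Loop ends.
filtered[-1] = 20

Final answer: 20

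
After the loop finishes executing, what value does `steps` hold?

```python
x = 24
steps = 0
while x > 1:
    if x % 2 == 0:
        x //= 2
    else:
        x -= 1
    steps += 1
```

Let's trace through this code step by step.

Initialize: x = 24
Initialize: steps = 0
Entering loop: while x > 1:
After iteration 1: x = 12, steps = 1
After iteration 2: x = 6, steps = 2
After iteration 3: x = 3, steps = 3
After iteration 4: x = 2, steps = 4
After iteration 5: x = 1, steps = 5
Loop ends.

Final answer: 5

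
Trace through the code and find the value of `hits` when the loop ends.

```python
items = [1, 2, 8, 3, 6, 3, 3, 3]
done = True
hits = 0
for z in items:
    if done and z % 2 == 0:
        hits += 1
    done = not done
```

Let's trace through this code step by step.

Initialize: items = [1, 2, 8, 3, 6, 3, 3, 3]
Initialize: done = True
Initialize: hits = 0
Entering loop: for z in items:
After iteration 1: z = 1, done = False, hits = 0
After iteration 2: z = 2, done = True, hits = 0
After iteration 3: z = 8, done = False, hits = 1
After iteration 4: z = 3, done = True, hits = 1
After iteration 5: z = 6, done = False, hits = 2
After iteration 6: z = 3, done = True, hits = 2
After iteration 7: z = 3, done = False, hits = 2
After iteration 8: z = 3, done = True, hits = 2
Loop ends.

Final answer: 2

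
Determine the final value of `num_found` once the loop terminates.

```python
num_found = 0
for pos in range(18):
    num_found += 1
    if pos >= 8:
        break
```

Let's trace through this code step by step.

Initialize: num_found = 0
Entering loop: for pos in range(18):
After iteration 1: pos = 0, num_found = 1
After iteration 2: pos = 1, num_found = 2
After iteration 3: pos = 2, num_found = 3
After iteration 4: pos = 3, num_found = 4
After iteration 5: pos = 4, num_found = 5
After iteration 6: pos = 5, num_found = 6
After iteration 7: pos = 6, num_found = 7
After iteration 8: pos = 7, num_found = 8
After iteration 9: pos = 8, num_found = 9
Loop ends.

Final answer: 9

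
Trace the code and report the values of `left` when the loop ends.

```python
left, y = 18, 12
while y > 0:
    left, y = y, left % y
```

Let's trace through this code step by step.

Initialize: left = 18
Initialize: y = 12
Entering loop: while y > 0:
After iteration 1: left = 12, y = 6
After iteration 2: left = 6, y = 0
Loop ends.

Final answer: 6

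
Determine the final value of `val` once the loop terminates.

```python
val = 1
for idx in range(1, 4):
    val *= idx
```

Let's trace through this code step by step.

Initialize: val = 1
Entering loop: for idx in range(1, 4):
After iteration 1: idx = 1, val = 1
After iteration 2: idx = 2, val = 2
After iteration 3: idx = 3, val = 6
Loop ends.

Final answer: 6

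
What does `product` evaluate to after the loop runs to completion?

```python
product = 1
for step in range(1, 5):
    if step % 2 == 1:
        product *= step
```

Let's trace through this code step by step.

Initialize: product = 1
Entering loop: for step in range(1, 5):
After iteration 1: step = 1, product = 1
After iteration 2: step = 2, product = 1
After iteration 3: step = 3, product = 3
After iteration 4: step = 4, product = 3
Loop ends.

Final answer: 3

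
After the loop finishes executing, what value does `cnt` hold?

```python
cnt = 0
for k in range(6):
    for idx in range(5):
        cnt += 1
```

Let's trace through this code step by step.

Initialize: cnt = 0
Entering loop: for k in range(6):
After iteration 1: k = 0, cnt = 5
After iteration 2: k = 1, cnt = 10
After iteration 3: k = 2, cnt = 15
After iteration 4: k = 3, cnt = 20
After iteration 5: k = 4, cnt = 25
After iteration 6: k = 5, cnt = 30
Loop ends.

Final answer: 30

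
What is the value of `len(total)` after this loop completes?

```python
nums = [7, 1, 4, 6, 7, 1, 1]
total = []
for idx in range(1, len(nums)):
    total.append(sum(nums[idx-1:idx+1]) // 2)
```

Let's trace through this code step by step.

Initialize: nums = [7, 1, 4, 6, 7, 1, 1]
Initialize: total = []
Entering loop: for idx in range(1, len(nums)):
After iteration 1: idx = 1, total = [4]
After iteration 2: idx = 2, total = [4, 2]
After iteration 3: idx = 3, total = [4, 2, 5]
After iteration 4: idx = 4, total = [4, 2, 5, 6]
After iteration 5: idx = 5, total = [4, 2, 5, 6, 4]
After iteration 6: idx = 6, total = [4, 2, 5, 6, 4, 1]
Loop ends.
len(total) = 6

Final answer: 6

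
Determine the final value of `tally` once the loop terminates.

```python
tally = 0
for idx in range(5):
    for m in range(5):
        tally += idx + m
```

Let's trace through this code step by step.

Initialize: tally = 0
Entering loop: for idx in range(5):
After iteration 1: idx = 0, tally = 10
After iteration 2: idx = 1, tally = 25
After iteration 3: idx = 2, tally = 45
After iteration 4: idx = 3, tally = 70
After iteration 5: idx = 4, tally = 100
Loop ends.

Final answer: 100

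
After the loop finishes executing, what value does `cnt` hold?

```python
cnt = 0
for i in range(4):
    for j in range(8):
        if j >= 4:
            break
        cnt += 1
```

Let's trace through this code step by step.

Initialize: cnt = 0
Entering loop: for i in range(4):
After iteration 1: i = 0, cnt = 4
After iteration 2: i = 1, cnt = 8
After iteration 3: i = 2, cnt = 12
After iteration 4: i = 3, cnt = 16
Loop ends.

Final answer: 16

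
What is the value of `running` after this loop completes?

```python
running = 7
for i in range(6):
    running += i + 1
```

Let's trace through this code step by step.

Initialize: running = 7
Entering loop: for i in range(6):
After iteration 1: i = 0, running = 8
After iteration 2: i = 1, running = 10
After iteration 3: i = 2, running = 13
After iteration 4: i = 3, running = 17
After iteration 5: i = 4, running = 22
After iteration 6: i = 5, running = 28
Loop ends.

Final answer: 28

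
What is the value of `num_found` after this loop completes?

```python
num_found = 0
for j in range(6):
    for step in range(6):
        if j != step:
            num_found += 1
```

Let's trace through this code step by step.

Initialize: num_found = 0
Entering loop: for j in range(6):
After iteration 1: j = 0, num_found = 5
After iteration 2: j = 1, num_found = 10
After iteration 3: j = 2, num_found = 15
After iteration 4: j = 3, num_found = 20
After iteration 5: j = 4, num_found = 25
After iteration 6: j = 5, num_found = 30
Loop ends.

Final answer: 30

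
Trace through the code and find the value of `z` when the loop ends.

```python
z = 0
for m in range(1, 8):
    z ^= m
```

Let's trace through this code step by step.

Initialize: z = 0
Entering loop: for m in range(1, 8):
After iteration 1: m = 1, z = 1
After iteration 2: m = 2, z = 3
After iteration 3: m = 3, z = 0
After iteration 4: m = 4, z = 4
After iteration 5: m = 5, z = 1
After iteration 6: m = 6, z = 7
After iteration 7: m = 7, z = 0
Loop ends.

Final answer: 0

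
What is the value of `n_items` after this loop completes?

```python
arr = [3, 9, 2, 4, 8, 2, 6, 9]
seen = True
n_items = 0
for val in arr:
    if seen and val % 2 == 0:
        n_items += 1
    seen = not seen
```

Let's trace through this code step by step.

Initialize: arr = [3, 9, 2, 4, 8, 2, 6, 9]
Initialize: seen = True
Initialize: n_items = 0
Entering loop: for val in arr:
After iteration 1: val = 3, seen = False, n_items = 0
After iteration 2: val = 9, seen = True, n_items = 0
After iteration 3: val = 2, seen = False, n_items = 1
After iteration 4: val = 4, seen = True, n_items = 1
After iteration 5: val = 8, seen = False, n_items = 2
After iteration 6: val = 2, seen = True, n_items = 2
After iteration 7: val = 6, seen = False, n_items = 3
After iteration 8: val = 9, seen = True, n_items = 3
Loop ends.

Final answer: 3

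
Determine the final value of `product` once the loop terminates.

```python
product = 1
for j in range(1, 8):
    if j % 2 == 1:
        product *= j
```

Let's trace through this code step by step.

Initialize: product = 1
Entering loop: for j in range(1, 8):
After iteration 1: j = 1, product = 1
After iteration 2: j = 2, product = 1
After iteration 3: j = 3, product = 3
After iteration 4: j = 4, product = 3
After iteration 5: j = 5, product = 15
After iteration 6: j = 6, product = 15
After iteration 7: j = 7, product = 105
Loop ends.

Final answer: 105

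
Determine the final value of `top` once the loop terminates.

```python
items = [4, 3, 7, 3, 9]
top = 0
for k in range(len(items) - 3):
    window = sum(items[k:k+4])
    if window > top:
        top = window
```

Let's trace through this code step by step.

Initialize: items = [4, 3, 7, 3, 9]
Initialize: top = 0
Entering loop: for k in range(len(items) - 3):
After iteration 1: k = 0, top = 17, window = 17
After iteration 2: k = 1, top = 22, window = 22
Loop ends.

Final answer: 22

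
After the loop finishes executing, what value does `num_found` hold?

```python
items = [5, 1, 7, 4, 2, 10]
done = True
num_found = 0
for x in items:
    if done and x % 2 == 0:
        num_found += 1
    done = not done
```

Let's trace through this code step by step.

Initialize: items = [5, 1, 7, 4, 2, 10]
Initialize: done = True
Initialize: num_found = 0
Entering loop: for x in items:
After iteration 1: x = 5, done = False, num_found = 0
After iteration 2: x = 1, done = True, num_found = 0
After iteration 3: x = 7, done = False, num_found = 0
After iteration 4: x = 4, done = True, num_found = 0
After iteration 5: x = 2, done = False, num_found = 1
After iteration 6: x = 10, done = True, num_found = 1
Loop ends.

Final answer: 1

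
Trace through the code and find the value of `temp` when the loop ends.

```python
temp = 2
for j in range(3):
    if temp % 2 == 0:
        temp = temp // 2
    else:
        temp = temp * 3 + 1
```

Let's trace through this code step by step.

Initialize: temp = 2
Entering loop: for j in range(3):
After iteration 1: j = 0, temp = 1
After iteration 2: j = 1, temp = 4
After iteration 3: j = 2, temp = 2
Loop ends.

Final answer: 2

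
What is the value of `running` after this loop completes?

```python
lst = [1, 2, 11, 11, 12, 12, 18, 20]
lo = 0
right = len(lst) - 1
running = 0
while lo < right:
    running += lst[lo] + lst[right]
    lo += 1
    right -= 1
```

Let's trace through this code step by step.

Initialize: lst = [1, 2, 11, 11, 12, 12, 18, 20]
Initialize: lo = 0
Initialize: right = 7
Initialize: running = 0
Entering loop: while lo < right:
After iteration 1: lo = 1, right = 6, running = 21
After iteration 2: lo = 2, right = 5, running = 41
After iteration 3: lo = 3, right = 4, running = 64
After iteration 4: lo = 4, right = 3, running = 87
Loop ends.

Final answer: 87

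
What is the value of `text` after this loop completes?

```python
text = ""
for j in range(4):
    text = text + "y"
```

Let's trace through this code step by step.

Initialize: text = ''
Entering loop: for j in range(4):
After iteration 1: j = 0, text = 'y'
After iteration 2: j = 1, text = 'yy'
After iteration 3: j = 2, text = 'yyy'
After iteration 4: j = 3, text = 'yyyy'
Loop ends.

Final answer: 'yyyy'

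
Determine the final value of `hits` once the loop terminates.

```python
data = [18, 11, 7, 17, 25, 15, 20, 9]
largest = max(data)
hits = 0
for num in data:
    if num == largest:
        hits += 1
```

Let's trace through this code step by step.

Initialize: data = [18, 11, 7, 17, 25, 15, 20, 9]
Initialize: largest = 25
Initialize: hits = 0
Entering loop: for num in data:
After iteration 1: num = 18, hits = 0
After iteration 2: num = 11, hits = 0
After iteration 3: num = 7, hits = 0
After iteration 4: num = 17, hits = 0
After iteration 5: num = 25, hits = 1
After iteration 6: num = 15, hits = 1
After iteration 7: num = 20, hits = 1
After iteration 8: num = 9, hits = 1
Loop ends.

Final answer: 1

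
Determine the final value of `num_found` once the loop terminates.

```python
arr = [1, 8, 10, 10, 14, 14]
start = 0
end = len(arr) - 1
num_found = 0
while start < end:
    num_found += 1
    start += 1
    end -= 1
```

Let's trace through this code step by step.

Initialize: arr = [1, 8, 10, 10, 14, 14]
Initialize: start = 0
Initialize: end = 5
Initialize: num_found = 0
Entering loop: while start < end:
After iteration 1: start = 1, end = 4, num_found = 1
After iteration 2: start = 2, end = 3, num_found = 2
After iteration 3: start = 3, end = 2, num_found = 3
Loop ends.

Final answer: 3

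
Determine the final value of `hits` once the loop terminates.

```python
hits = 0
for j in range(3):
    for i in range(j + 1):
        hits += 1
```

Let's trace through this code step by step.

Initialize: hits = 0
Entering loop: for j in range(3):
After iteration 1: j = 0, hits = 1, i = 0
After iteration 2: j = 1, hits = 3, i = 1
After iteration 3: j = 2, hits = 6, i = 2
Loop ends.

Final answer: 6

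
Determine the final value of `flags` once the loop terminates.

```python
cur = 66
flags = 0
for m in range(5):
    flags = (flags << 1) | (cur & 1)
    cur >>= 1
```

Let's trace through this code step by step.

Initialize: cur = 66
Initialize: flags = 0
Entering loop: for m in range(5):
After iteration 1: m = 0, cur = 33, flags = 0
After iteration 2: m = 1, cur = 16, flags = 1
After iteration 3: m = 2, cur = 8, flags = 2
After iteration 4: m = 3, cur = 4, flags = 4
After iteration 5: m = 4, cur = 2, flags = 8
Loop ends.

Final answer: 8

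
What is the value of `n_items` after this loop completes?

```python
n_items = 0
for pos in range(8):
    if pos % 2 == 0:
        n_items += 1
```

Let's trace through this code step by step.

Initialize: n_items = 0
Entering loop: for pos in range(8):
After iteration 1: pos = 0, n_items = 1
After iteration 2: pos = 1, n_items = 1
After iteration 3: pos = 2, n_items = 2
After iteration 4: pos = 3, n_items = 2
After iteration 5: pos = 4, n_items = 3
After iteration 6: pos = 5, n_items = 3
After iteration 7: pos = 6, n_items = 4
After iteration 8: pos = 7, n_items = 4
Loop ends.

Final answer: 4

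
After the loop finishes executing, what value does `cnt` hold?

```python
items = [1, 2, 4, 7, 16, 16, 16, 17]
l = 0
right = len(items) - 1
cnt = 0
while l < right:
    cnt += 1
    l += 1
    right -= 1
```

Let's trace through this code step by step.

Initialize: items = [1, 2, 4, 7, 16, 16, 16, 17]
Initialize: l = 0
Initialize: right = 7
Initialize: cnt = 0
Entering loop: while l < right:
After iteration 1: l = 1, right = 6, cnt = 1
After iteration 2: l = 2, right = 5, cnt = 2
After iteration 3: l = 3, right = 4, cnt = 3
After iteration 4: l = 4, right = 3, cnt = 4
Loop ends.

Final answer: 4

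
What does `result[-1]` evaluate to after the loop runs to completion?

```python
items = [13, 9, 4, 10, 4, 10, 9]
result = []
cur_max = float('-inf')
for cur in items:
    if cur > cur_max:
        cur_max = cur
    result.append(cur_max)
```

Let's trace through this code step by step.

Initialize: items = [13, 9, 4, 10, 4, 10, 9]
Initialize: result = []
Initialize: cur_max = -inf
Entering loop: for cur in items:
After iteration 1: cur = 13, result = [13], cur_max = 13
After iteration 2: cur = 9, result = [13, 13], cur_max = 13
After iteration 3: cur = 4, result = [13, 13, 13], cur_max = 13
After iteration 4: cur = 10, result = [13, 13, 13, 13], cur_max = 13
After iteration 5: cur = 4, result = [13, 13, 13, 13, 13], cur_max = 13
After iteration 6: cur = 10, result = [13, 13, 13, 13, 13, 13], cur_max = 13
After iteration 7: cur = 9, result = [13, 13, 13, 13, 13, 13, 13], cur_max = 13
Loop ends.
result[-1] = 13

Final answer: 13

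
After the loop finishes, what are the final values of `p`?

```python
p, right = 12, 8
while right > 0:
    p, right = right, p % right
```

Let's trace through this code step by step.

Initialize: p = 12
Initialize: right = 8
Entering loop: while right > 0:
After iteration 1: p = 8, right = 4
After iteration 2: p = 4, right = 0
Loop ends.

Final answer: 4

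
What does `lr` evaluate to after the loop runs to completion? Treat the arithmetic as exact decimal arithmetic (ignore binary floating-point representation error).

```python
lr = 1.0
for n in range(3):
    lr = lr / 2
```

Let's trace through this code step by step.

Initialize: lr = 1.0
Entering loop: for n in range(3):
After iteration 1: n = 0, lr = 0.5
After iteration 2: n = 1, lr = 0.25
After iteration 3: n = 2, lr = 0.125
Loop ends.

Final answer: 0.125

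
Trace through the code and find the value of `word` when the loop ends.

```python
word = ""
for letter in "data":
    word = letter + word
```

Let's trace through this code step by step.

Initialize: word = ''
Entering loop: for letter in "data":
After iteration 1: letter = 'd', word = 'd'
After iteration 2: letter = 'a', word = 'ad'
After iteration 3: letter = 't', word = 'tad'
After iteration 4: letter = 'a', word = 'atad'
Loop ends.

Final answer: 'atad'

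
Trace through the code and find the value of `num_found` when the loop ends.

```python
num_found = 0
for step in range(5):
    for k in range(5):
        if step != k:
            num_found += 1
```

Let's trace through this code step by step.

Initialize: num_found = 0
Entering loop: for step in range(5):
After iteration 1: step = 0, num_found = 4
After iteration 2: step = 1, num_found = 8
After iteration 3: step = 2, num_found = 12
After iteration 4: step = 3, num_found = 16
After iteration 5: step = 4, num_found = 20
Loop ends.

Final answer: 20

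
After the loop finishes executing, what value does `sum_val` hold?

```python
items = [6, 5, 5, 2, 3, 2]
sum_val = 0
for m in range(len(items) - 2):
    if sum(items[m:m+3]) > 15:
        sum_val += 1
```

Let's trace through this code step by step.

Initialize: items = [6, 5, 5, 2, 3, 2]
Initialize: sum_val = 0
Entering loop: for m in range(len(items) - 2):
After iteration 1: m = 0, sum_val = 1
After iteration 2: m = 1, sum_val = 1
After iteration 3: m = 2, sum_val = 1
After iteration 4: m = 3, sum_val = 1
Loop ends.

Final answer: 1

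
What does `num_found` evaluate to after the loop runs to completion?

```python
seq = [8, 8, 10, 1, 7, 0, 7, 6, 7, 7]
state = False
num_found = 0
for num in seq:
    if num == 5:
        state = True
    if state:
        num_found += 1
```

Let's trace through this code step by step.

Initialize: seq = [8, 8, 10, 1, 7, 0, 7, 6, 7, 7]
Initialize: state = False
Initialize: num_found = 0
Entering loop: for num in seq:
After iteration 1: num = 8, num_found = 0
After iteration 2: num = 8, num_found = 0
After iteration 3: num = 10, num_found = 0
After iteration 4: num = 1, num_found = 0
After iteration 5: num = 7, num_found = 0
After iteration 6: num = 0, num_found = 0
After iteration 7: num = 7, num_found = 0
After iteration 8: num = 6, num_found = 0
After iteration 9: num = 7, num_found = 0
After iteration 10: num = 7, num_found = 0
Loop ends.

Final answer: 0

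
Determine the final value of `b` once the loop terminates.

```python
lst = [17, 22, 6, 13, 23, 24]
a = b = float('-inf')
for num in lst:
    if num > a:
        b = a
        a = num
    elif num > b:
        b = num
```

Let's trace through this code step by step.

Initialize: lst = [17, 22, 6, 13, 23, 24]
Initialize: a = -inf
Initialize: b = -inf
Entering loop: for num in lst:
After iteration 1: num = 17, a = 17, b = -inf
After iteration 2: num = 22, a = 22, b = 17
After iteration 3: num = 6, a = 22, b = 17
After iteration 4: num = 13, a = 22, b = 17
After iteration 5: num = 23, a = 23, b = 22
After iteration 6: num = 24, a = 24, b = 23
Loop ends.

Final answer: 23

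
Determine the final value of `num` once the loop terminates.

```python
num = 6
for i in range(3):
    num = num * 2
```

Let's trace through this code step by step.

Initialize: num = 6
Entering loop: for i in range(3):
After iteration 1: i = 0, num = 12
After iteration 2: i = 1, num = 24
After iteration 3: i = 2, num = 48
Loop ends.

Final answer: 48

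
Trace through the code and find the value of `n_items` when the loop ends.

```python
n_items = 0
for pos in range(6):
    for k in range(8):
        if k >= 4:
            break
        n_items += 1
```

Let's trace through this code step by step.

Initialize: n_items = 0
Entering loop: for pos in range(6):
After iteration 1: pos = 0, n_items = 4
After iteration 2: pos = 1, n_items = 8
After iteration 3: pos = 2, n_items = 12
After iteration 4: pos = 3, n_items = 16
After iteration 5: pos = 4, n_items = 20
After iteration 6: pos = 5, n_items = 24
Loop ends.

Final answer: 24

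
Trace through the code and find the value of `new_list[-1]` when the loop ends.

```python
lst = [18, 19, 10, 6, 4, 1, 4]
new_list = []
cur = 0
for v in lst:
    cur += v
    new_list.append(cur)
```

Let's trace through this code step by step.

Initialize: lst = [18, 19, 10, 6, 4, 1, 4]
Initialize: new_list = []
Initialize: cur = 0
Entering loop: for v in lst:
After iteration 1: v = 18, new_list = [18], cur = 18
After iteration 2: v = 19, new_list = [18, 37], cur = 37
After iteration 3: v = 10, new_list = [18, 37, 47], cur = 47
After iteration 4: v = 6, new_list = [18, 37, 47, 53], cur = 53
After iteration 5: v = 4, new_list = [18, 37, 47, 53, 57], cur = 57
After iteration 6: v = 1, new_list = [18, 37, 47, 53, 57, 58], cur = 58
After iteration 7: v = 4, new_list = [18, 37, 47, 53, 57, 58, 62], cur = 62
Loop ends.
new_list[-1] = 62

Final answer: 62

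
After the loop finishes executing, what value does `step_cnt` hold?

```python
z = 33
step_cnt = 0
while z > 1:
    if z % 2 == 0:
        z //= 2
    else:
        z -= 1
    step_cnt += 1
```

Let's trace through this code step by step.

Initialize: z = 33
Initialize: step_cnt = 0
Entering loop: while z > 1:
After iteration 1: z = 32, step_cnt = 1
After iteration 2: z = 16, step_cnt = 2
After iteration 3: z = 8, step_cnt = 3
After iteration 4: z = 4, step_cnt = 4
After iteration 5: z = 2, step_cnt = 5
After iteration 6: z = 1, step_cnt = 6
Loop ends.

Final answer: 6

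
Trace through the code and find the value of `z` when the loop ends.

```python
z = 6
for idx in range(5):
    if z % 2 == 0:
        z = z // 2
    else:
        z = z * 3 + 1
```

Let's trace through this code step by step.

Initialize: z = 6
Entering loop: for idx in range(5):
After iteration 1: idx = 0, z = 3
After iteration 2: idx = 1, z = 10
After iteration 3: idx = 2, z = 5
After iteration 4: idx = 3, z = 16
After iteration 5: idx = 4, z = 8
Loop ends.

Final answer: 8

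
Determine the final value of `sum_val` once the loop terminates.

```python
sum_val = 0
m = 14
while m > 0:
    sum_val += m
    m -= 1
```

Let's trace through this code step by step.

Initialize: sum_val = 0
Initialize: m = 14
Entering loop: while m > 0:
After iteration 1: sum_val = 14, m = 13
After iteration 2: sum_val = 27, m = 12
After iteration 3: sum_val = 39, m = 11
After iteration 4: sum_val = 50, m = 10
After iteration 5: sum_val = 60, m = 9
After iteration 6: sum_val = 69, m = 8
After iteration 7: sum_val = 77, m = 7
After iteration 8: sum_val = 84, m = 6
After iteration 9: sum_val = 90, m = 5
After iteration 10: sum_val = 95, m = 4
After iteration 11: sum_val = 99, m = 3
After iteration 12: sum_val = 102, m = 2
After iteration 13: sum_val = 104, m = 1
After iteration 14: sum_val = 105, m = 0
Loop ends.

Final answer: 105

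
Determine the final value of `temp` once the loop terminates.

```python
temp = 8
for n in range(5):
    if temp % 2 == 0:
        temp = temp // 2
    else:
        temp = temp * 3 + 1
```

Let's trace through this code step by step.

Initialize: temp = 8
Entering loop: for n in range(5):
After iteration 1: n = 0, temp = 4
After iteration 2: n = 1, temp = 2
After iteration 3: n = 2, temp = 1
After iteration 4: n = 3, temp = 4
After iteration 5: n = 4, temp = 2
Loop ends.

Final answer: 2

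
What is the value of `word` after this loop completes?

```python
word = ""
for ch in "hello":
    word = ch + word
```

Let's trace through this code step by step.

Initialize: word = ''
Entering loop: for ch in "hello":
After iteration 1: ch = 'h', word = 'h'
After iteration 2: ch = 'e', word = 'eh'
After iteration 3: ch = 'l', word = 'leh'
After iteration 4: ch = 'l', word = 'lleh'
After iteration 5: ch = 'o', word = 'olleh'
Loop ends.

Final answer: 'olleh'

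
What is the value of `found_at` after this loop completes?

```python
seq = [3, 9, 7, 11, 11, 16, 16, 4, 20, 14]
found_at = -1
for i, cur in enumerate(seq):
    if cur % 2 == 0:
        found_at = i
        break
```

Let's trace through this code step by step.

Initialize: seq = [3, 9, 7, 11, 11, 16, 16, 4, 20, 14]
Initialize: found_at = -1
Entering loop: for i, cur in enumerate(seq):
After iteration 1: i = 0, cur = 3, found_at = -1
After iteration 2: i = 1, cur = 9, found_at = -1
After iteration 3: i = 2, cur = 7, found_at = -1
After iteration 4: i = 3, cur = 11, found_at = -1
After iteration 5: i = 4, cur = 11, found_at = -1
After iteration 6: i = 5, cur = 16, found_at = 5
Loop ends.

Final answer: 5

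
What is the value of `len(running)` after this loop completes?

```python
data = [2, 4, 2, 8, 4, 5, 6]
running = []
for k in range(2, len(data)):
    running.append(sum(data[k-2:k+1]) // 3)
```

Let's trace through this code step by step.

Initialize: data = [2, 4, 2, 8, 4, 5, 6]
Initialize: running = []
Entering loop: for k in range(2, len(data)):
After iteration 1: k = 2, running = [2]
After iteration 2: k = 3, running = [2, 4]
After iteration 3: k = 4, running = [2, 4, 4]
After iteration 4: k = 5, running = [2, 4, 4, 5]
After iteration 5: k = 6, running = [2, 4, 4, 5, 5]
Loop ends.
len(running) = 5

Final answer: 5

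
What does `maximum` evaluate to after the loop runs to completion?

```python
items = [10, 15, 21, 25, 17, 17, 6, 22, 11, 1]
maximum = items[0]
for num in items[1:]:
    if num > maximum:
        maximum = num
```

Let's trace through this code step by step.

Initialize: items = [10, 15, 21, 25, 17, 17, 6, 22, 11, 1]
Initialize: maximum = 10
Entering loop: for num in items[1:]:
After iteration 1: num = 15, maximum = 15
After iteration 2: num = 21, maximum = 21
After iteration 3: num = 25, maximum = 25
After iteration 4: num = 17, maximum = 25
After iteration 5: num = 17, maximum = 25
After iteration 6: num = 6, maximum = 25
After iteration 7: num = 22, maximum = 25
After iteration 8: num = 11, maximum = 25
After iteration 9: num = 1, maximum = 25
Loop ends.

Final answer: 25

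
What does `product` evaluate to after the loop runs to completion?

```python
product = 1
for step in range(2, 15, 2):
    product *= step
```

Let's trace through this code step by step.

Initialize: product = 1
Entering loop: for step in range(2, 15, 2):
After iteration 1: step = 2, product = 2
After iteration 2: step = 4, product = 8
After iteration 3: step = 6, product = 48
After iteration 4: step = 8, product = 384
After iteration 5: step = 10, product = 3840
After iteration 6: step = 12, product = 46080
After iteration 7: step = 14, product = 645120
Loop ends.

Final answer: 645120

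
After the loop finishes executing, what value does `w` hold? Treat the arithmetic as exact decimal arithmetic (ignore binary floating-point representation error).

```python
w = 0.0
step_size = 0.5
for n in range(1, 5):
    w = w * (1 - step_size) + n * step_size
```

Let's trace through this code step by step.

Initialize: w = 0.0
Initialize: step_size = 0.5
Entering loop: for n in range(1, 5):
After iteration 1: n = 1, w = 0.5
After iteration 2: n = 2, w = 1.25
After iteration 3: n = 3, w = 2.125
After iteration 4: n = 4, w = 3.0625
Loop ends.

Final answer: 3.0625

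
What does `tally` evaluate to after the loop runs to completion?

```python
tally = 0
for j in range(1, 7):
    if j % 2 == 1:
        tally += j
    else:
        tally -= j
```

Let's trace through this code step by step.

Initialize: tally = 0
Entering loop: for j in range(1, 7):
After iteration 1: j = 1, tally = 1
After iteration 2: j = 2, tally = -1
After iteration 3: j = 3, tally = 2
After iteration 4: j = 4, tally = -2
After iteration 5: j = 5, tally = 3
After iteration 6: j = 6, tally = -3
Loop ends.

Final answer: -3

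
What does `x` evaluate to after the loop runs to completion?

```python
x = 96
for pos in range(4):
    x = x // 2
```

Let's trace through this code step by step.

Initialize: x = 96
Entering loop: for pos in range(4):
After iteration 1: pos = 0, x = 48
After iteration 2: pos = 1, x = 24
After iteration 3: pos = 2, x = 12
After iteration 4: pos = 3, x = 6
Loop ends.

Final answer: 6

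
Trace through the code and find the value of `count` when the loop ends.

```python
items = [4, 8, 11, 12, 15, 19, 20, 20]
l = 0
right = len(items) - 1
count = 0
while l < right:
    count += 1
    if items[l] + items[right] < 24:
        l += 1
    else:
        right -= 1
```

Let's trace through this code step by step.

Initialize: items = [4, 8, 11, 12, 15, 19, 20, 20]
Initialize: l = 0
Initialize: right = 7
Initialize: count = 0
Entering loop: while l < right:
After iteration 1: l = 0, right = 6, count = 1
After iteration 2: l = 0, right = 5, count = 2
After iteration 3: l = 1, right = 5, count = 3
After iteration 4: l = 1, right = 4, count = 4
After iteration 5: l = 2, right = 4, count = 5
After iteration 6: l = 2, right = 3, count = 6
After iteration 7: l = 3, right = 3, count = 7
Loop ends.

Final answer: 7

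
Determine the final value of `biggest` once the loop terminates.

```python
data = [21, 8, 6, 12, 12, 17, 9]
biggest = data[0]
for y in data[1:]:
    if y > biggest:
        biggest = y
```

Let's trace through this code step by step.

Initialize: data = [21, 8, 6, 12, 12, 17, 9]
Initialize: biggest = 21
Entering loop: for y in data[1:]:
After iteration 1: y = 8, biggest = 21
After iteration 2: y = 6, biggest = 21
After iteration 3: y = 12, biggest = 21
After iteration 4: y = 12, biggest = 21
After iteration 5: y = 17, biggest = 21
After iteration 6: y = 9, biggest = 21
Loop ends.

Final answer: 21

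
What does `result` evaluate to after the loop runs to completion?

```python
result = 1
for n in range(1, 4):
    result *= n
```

Let's trace through this code step by step.

Initialize: result = 1
Entering loop: for n in range(1, 4):
After iteration 1: n = 1, result = 1
After iteration 2: n = 2, result = 2
After iteration 3: n = 3, result = 6
Loop ends.

Final answer: 6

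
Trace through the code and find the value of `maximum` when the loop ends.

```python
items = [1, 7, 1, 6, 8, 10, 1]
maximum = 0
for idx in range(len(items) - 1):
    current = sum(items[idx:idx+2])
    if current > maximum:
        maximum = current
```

Let's trace through this code step by step.

Initialize: items = [1, 7, 1, 6, 8, 10, 1]
Initialize: maximum = 0
Entering loop: for idx in range(len(items) - 1):
After iteration 1: idx = 0, maximum = 8, current = 8
After iteration 2: idx = 1, maximum = 8, current = 8
After iteration 3: idx = 2, maximum = 8, current = 7
After iteration 4: idx = 3, maximum = 14, current = 14
After iteration 5: idx = 4, maximum = 18, current = 18
After iteration 6: idx = 5, maximum = 18, current = 11
Loop ends.

Final answer: 18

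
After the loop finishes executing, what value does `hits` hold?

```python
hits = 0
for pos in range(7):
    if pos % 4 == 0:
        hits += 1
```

Let's trace through this code step by step.

Initialize: hits = 0
Entering loop: for pos in range(7):
After iteration 1: pos = 0, hits = 1
After iteration 2: pos = 1, hits = 1
After iteration 3: pos = 2, hits = 1
After iteration 4: pos = 3, hits = 1
After iteration 5: pos = 4, hits = 2
After iteration 6: pos = 5, hits = 2
After iteration 7: pos = 6, hits = 2
Loop ends.

Final answer: 2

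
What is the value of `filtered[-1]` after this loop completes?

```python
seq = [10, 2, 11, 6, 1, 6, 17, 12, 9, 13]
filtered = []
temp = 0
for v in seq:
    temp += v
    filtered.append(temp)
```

Let's trace through this code step by step.

Initialize: seq = [10, 2, 11, 6, 1, 6, 17, 12, 9, 13]
Initialize: filtered = []
Initialize: temp = 0
Entering loop: for v in seq:
After iteration 1: v = 10, filtered = [10], temp = 10
After iteration 2: v = 2, filtered = [10, 12], temp = 12
After iteration 3: v = 11, filtered = [10, 12, 23], temp = 23
After iteration 4: v = 6, filtered = [10, 12, 23, 29], temp = 29
After iteration 5: v = 1, filtered = [10, 12, 23, 29, 30], temp = 30
After iteration 6: v = 6, filtered = [10, 12, 23, 29, 30, 36], temp = 36
After iteration 7: v = 17, filtered = [10, 12, 23, 29, 30, 36, 53], temp = 53
After iteration 8: v = 12, filtered = [10, 12, 23, 29, 30, 36, 53, 65], temp = 65
After iteration 9: v = 9, filtered = [10, 12, 23, 29, 30, 36, 53, 65, 74], temp = 74
After iteration 10: v = 13, filtered = [10, 12, 23, 29, 30, 36, 53, 65, 74, 87], temp = 87
Loop ends.
filtered[-1] = 87

Final answer: 87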